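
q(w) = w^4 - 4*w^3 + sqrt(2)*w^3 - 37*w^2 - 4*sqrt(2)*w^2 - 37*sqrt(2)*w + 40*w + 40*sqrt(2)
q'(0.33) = -41.18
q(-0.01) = 56.69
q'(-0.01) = -11.47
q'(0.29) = -37.62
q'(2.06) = -186.02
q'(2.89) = -227.12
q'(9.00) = 1507.50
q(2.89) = -327.98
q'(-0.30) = 12.46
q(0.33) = 47.77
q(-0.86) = 37.81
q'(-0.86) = 52.76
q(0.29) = 49.35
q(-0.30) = 56.51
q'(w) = 4*w^3 - 12*w^2 + 3*sqrt(2)*w^2 - 74*w - 8*sqrt(2)*w - 37*sqrt(2) + 40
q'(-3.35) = 36.04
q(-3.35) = -157.70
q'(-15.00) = -13978.03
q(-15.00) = 49995.69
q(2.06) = -154.44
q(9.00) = 1166.39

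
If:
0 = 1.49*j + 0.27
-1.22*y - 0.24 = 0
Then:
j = -0.18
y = -0.20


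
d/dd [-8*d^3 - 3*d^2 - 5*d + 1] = -24*d^2 - 6*d - 5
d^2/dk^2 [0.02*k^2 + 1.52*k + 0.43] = 0.0400000000000000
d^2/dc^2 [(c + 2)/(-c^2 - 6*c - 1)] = 2*(-4*(c + 2)*(c + 3)^2 + (3*c + 8)*(c^2 + 6*c + 1))/(c^2 + 6*c + 1)^3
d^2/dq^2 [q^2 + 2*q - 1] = 2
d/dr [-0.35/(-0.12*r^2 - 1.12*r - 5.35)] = (-0.084*r - 0.392)/(0.12*r^2 + 1.12*r + 5.35)^2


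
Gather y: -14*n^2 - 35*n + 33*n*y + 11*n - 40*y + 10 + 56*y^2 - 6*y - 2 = -14*n^2 - 24*n + 56*y^2 + y*(33*n - 46) + 8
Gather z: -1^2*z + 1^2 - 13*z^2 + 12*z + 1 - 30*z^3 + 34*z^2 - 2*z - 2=-30*z^3 + 21*z^2 + 9*z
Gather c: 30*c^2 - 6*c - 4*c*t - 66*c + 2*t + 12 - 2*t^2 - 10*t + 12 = 30*c^2 + c*(-4*t - 72) - 2*t^2 - 8*t + 24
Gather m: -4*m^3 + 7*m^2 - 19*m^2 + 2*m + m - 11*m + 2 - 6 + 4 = -4*m^3 - 12*m^2 - 8*m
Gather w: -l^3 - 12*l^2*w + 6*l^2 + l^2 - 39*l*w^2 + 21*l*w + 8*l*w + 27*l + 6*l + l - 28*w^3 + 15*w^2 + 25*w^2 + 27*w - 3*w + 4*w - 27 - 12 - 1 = -l^3 + 7*l^2 + 34*l - 28*w^3 + w^2*(40 - 39*l) + w*(-12*l^2 + 29*l + 28) - 40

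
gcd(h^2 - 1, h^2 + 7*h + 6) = h + 1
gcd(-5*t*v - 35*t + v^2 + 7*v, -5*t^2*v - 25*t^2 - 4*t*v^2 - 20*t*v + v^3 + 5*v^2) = 5*t - v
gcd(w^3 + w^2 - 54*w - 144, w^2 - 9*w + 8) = w - 8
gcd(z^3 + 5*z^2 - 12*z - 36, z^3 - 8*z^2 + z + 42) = z^2 - z - 6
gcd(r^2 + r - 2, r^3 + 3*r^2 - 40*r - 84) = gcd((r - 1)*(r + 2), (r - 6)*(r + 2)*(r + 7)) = r + 2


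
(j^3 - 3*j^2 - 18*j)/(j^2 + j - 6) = j*(j - 6)/(j - 2)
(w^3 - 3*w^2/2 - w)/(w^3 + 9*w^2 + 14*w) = (w^2 - 3*w/2 - 1)/(w^2 + 9*w + 14)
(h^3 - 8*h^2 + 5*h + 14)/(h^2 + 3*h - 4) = (h^3 - 8*h^2 + 5*h + 14)/(h^2 + 3*h - 4)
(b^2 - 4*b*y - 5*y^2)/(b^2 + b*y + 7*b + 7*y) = (b - 5*y)/(b + 7)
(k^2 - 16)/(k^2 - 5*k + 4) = (k + 4)/(k - 1)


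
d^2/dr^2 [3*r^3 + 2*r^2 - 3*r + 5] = 18*r + 4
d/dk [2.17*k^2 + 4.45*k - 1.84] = 4.34*k + 4.45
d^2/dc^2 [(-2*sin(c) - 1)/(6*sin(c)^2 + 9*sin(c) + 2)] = (72*sin(c)^5 + 36*sin(c)^4 - 126*sin(c)^3 - 219*sin(c)^2 - 190*sin(c) - 66)/(6*sin(c)^2 + 9*sin(c) + 2)^3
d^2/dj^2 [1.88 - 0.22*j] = 0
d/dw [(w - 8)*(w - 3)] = 2*w - 11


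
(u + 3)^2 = u^2 + 6*u + 9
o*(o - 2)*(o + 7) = o^3 + 5*o^2 - 14*o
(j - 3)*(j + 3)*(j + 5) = j^3 + 5*j^2 - 9*j - 45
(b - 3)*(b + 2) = b^2 - b - 6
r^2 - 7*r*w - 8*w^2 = (r - 8*w)*(r + w)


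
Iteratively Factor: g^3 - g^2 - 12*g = (g + 3)*(g^2 - 4*g) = g*(g + 3)*(g - 4)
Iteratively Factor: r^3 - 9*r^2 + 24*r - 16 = (r - 4)*(r^2 - 5*r + 4) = (r - 4)*(r - 1)*(r - 4)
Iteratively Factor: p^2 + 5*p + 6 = (p + 3)*(p + 2)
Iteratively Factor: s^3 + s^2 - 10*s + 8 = (s + 4)*(s^2 - 3*s + 2) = (s - 1)*(s + 4)*(s - 2)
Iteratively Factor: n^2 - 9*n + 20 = (n - 5)*(n - 4)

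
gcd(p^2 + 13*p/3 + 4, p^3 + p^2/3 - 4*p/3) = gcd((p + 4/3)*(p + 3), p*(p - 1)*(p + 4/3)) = p + 4/3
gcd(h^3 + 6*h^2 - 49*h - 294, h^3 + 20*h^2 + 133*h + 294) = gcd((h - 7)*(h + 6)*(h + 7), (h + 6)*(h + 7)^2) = h^2 + 13*h + 42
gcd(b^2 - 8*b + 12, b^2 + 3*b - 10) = b - 2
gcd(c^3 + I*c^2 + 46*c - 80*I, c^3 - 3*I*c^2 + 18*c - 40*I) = c^2 - 7*I*c - 10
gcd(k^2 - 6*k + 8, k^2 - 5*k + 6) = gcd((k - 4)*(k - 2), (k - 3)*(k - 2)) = k - 2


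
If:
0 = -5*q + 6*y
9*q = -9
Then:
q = -1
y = -5/6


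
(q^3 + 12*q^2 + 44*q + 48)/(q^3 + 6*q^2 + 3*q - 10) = (q^2 + 10*q + 24)/(q^2 + 4*q - 5)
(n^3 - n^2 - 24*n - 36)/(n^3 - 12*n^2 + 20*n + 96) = (n + 3)/(n - 8)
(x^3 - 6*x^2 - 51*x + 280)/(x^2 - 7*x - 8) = (x^2 + 2*x - 35)/(x + 1)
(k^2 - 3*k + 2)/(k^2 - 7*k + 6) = (k - 2)/(k - 6)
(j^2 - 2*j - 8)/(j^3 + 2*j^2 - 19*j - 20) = (j + 2)/(j^2 + 6*j + 5)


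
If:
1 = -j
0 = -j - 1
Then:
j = -1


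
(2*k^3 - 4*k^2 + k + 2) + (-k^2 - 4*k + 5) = 2*k^3 - 5*k^2 - 3*k + 7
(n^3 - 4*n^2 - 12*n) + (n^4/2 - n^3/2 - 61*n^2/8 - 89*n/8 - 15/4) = n^4/2 + n^3/2 - 93*n^2/8 - 185*n/8 - 15/4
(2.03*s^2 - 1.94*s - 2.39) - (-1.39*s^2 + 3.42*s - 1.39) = 3.42*s^2 - 5.36*s - 1.0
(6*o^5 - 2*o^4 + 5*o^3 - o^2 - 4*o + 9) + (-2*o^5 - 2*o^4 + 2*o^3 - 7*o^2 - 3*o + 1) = 4*o^5 - 4*o^4 + 7*o^3 - 8*o^2 - 7*o + 10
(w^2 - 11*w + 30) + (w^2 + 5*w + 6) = 2*w^2 - 6*w + 36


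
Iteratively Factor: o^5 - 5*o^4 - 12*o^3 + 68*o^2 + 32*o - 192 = (o - 2)*(o^4 - 3*o^3 - 18*o^2 + 32*o + 96) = (o - 2)*(o + 2)*(o^3 - 5*o^2 - 8*o + 48) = (o - 2)*(o + 2)*(o + 3)*(o^2 - 8*o + 16) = (o - 4)*(o - 2)*(o + 2)*(o + 3)*(o - 4)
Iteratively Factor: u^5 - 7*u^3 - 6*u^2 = (u + 1)*(u^4 - u^3 - 6*u^2) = (u - 3)*(u + 1)*(u^3 + 2*u^2) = (u - 3)*(u + 1)*(u + 2)*(u^2) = u*(u - 3)*(u + 1)*(u + 2)*(u)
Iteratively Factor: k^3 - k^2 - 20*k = (k)*(k^2 - k - 20) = k*(k - 5)*(k + 4)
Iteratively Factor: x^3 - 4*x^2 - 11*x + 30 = (x + 3)*(x^2 - 7*x + 10) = (x - 5)*(x + 3)*(x - 2)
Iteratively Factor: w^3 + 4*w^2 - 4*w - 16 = (w + 4)*(w^2 - 4) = (w + 2)*(w + 4)*(w - 2)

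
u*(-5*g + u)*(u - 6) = -5*g*u^2 + 30*g*u + u^3 - 6*u^2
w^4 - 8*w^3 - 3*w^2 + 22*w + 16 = (w - 8)*(w - 2)*(w + 1)^2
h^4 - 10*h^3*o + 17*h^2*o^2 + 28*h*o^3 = h*(h - 7*o)*(h - 4*o)*(h + o)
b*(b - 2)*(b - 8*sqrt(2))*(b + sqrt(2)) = b^4 - 7*sqrt(2)*b^3 - 2*b^3 - 16*b^2 + 14*sqrt(2)*b^2 + 32*b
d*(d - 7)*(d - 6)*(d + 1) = d^4 - 12*d^3 + 29*d^2 + 42*d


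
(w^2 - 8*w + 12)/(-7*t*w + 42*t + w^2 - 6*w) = (2 - w)/(7*t - w)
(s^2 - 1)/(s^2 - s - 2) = (s - 1)/(s - 2)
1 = 1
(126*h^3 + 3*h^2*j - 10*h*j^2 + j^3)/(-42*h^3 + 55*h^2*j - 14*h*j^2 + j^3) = (-3*h - j)/(h - j)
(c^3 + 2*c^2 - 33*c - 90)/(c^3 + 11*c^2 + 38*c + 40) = (c^2 - 3*c - 18)/(c^2 + 6*c + 8)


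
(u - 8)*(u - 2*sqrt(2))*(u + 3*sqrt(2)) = u^3 - 8*u^2 + sqrt(2)*u^2 - 12*u - 8*sqrt(2)*u + 96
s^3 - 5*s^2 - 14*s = s*(s - 7)*(s + 2)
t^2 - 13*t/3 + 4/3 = (t - 4)*(t - 1/3)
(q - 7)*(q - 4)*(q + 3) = q^3 - 8*q^2 - 5*q + 84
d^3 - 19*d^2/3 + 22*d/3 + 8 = (d - 4)*(d - 3)*(d + 2/3)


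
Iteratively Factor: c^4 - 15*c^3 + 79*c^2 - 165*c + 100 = (c - 1)*(c^3 - 14*c^2 + 65*c - 100) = (c - 5)*(c - 1)*(c^2 - 9*c + 20) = (c - 5)^2*(c - 1)*(c - 4)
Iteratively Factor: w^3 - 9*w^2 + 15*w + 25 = (w - 5)*(w^2 - 4*w - 5) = (w - 5)*(w + 1)*(w - 5)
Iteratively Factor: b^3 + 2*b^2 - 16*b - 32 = (b + 2)*(b^2 - 16) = (b + 2)*(b + 4)*(b - 4)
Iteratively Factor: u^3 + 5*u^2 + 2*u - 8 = (u + 4)*(u^2 + u - 2) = (u - 1)*(u + 4)*(u + 2)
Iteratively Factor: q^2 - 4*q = (q)*(q - 4)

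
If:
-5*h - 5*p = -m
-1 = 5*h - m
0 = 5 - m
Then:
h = 4/5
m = 5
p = 1/5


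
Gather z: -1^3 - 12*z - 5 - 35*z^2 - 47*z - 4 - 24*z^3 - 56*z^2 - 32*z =-24*z^3 - 91*z^2 - 91*z - 10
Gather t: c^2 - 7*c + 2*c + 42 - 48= c^2 - 5*c - 6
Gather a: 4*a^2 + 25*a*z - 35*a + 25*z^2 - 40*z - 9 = 4*a^2 + a*(25*z - 35) + 25*z^2 - 40*z - 9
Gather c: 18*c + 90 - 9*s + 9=18*c - 9*s + 99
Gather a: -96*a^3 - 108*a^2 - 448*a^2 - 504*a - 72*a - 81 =-96*a^3 - 556*a^2 - 576*a - 81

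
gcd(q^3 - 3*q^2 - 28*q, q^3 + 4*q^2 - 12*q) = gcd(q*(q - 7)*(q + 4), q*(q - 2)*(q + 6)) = q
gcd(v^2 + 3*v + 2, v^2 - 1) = v + 1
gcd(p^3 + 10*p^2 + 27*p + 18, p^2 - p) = 1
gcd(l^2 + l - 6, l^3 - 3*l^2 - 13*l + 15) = l + 3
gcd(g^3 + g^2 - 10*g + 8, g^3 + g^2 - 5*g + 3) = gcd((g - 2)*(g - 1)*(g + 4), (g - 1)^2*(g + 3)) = g - 1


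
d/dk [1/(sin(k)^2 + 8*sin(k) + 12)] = -2*(sin(k) + 4)*cos(k)/(sin(k)^2 + 8*sin(k) + 12)^2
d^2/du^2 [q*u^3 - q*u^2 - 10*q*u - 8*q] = 2*q*(3*u - 1)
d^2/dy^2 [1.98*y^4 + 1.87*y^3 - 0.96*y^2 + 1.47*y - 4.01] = 23.76*y^2 + 11.22*y - 1.92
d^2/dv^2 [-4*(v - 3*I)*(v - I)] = -8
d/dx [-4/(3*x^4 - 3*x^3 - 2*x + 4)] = 4*(12*x^3 - 9*x^2 - 2)/(3*x^4 - 3*x^3 - 2*x + 4)^2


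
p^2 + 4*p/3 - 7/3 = (p - 1)*(p + 7/3)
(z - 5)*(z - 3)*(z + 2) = z^3 - 6*z^2 - z + 30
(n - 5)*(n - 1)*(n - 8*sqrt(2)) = n^3 - 8*sqrt(2)*n^2 - 6*n^2 + 5*n + 48*sqrt(2)*n - 40*sqrt(2)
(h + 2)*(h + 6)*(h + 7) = h^3 + 15*h^2 + 68*h + 84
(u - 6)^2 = u^2 - 12*u + 36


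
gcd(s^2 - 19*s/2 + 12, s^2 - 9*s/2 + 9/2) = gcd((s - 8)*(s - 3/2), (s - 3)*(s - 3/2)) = s - 3/2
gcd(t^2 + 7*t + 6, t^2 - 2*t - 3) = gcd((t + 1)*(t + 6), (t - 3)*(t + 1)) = t + 1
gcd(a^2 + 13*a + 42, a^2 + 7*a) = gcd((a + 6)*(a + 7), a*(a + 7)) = a + 7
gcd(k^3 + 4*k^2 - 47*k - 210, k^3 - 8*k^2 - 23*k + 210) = k^2 - 2*k - 35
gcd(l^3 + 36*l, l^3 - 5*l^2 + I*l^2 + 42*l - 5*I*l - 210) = l - 6*I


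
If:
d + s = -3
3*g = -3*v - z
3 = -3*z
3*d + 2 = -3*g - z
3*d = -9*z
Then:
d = 3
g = -10/3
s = -6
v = 11/3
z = -1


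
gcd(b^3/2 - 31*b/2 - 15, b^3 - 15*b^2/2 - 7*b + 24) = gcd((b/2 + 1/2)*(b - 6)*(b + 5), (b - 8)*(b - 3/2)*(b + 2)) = 1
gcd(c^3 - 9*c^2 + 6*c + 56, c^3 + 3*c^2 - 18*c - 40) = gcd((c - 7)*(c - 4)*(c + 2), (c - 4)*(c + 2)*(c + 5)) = c^2 - 2*c - 8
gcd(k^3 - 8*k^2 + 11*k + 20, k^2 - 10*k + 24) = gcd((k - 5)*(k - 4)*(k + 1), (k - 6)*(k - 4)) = k - 4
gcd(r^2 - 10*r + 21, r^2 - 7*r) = r - 7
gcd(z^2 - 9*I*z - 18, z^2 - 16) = 1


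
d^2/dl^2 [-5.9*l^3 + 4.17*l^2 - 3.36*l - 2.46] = 8.34 - 35.4*l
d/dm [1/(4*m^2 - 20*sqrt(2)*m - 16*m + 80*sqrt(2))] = (-2*m + 4 + 5*sqrt(2))/(4*(m^2 - 5*sqrt(2)*m - 4*m + 20*sqrt(2))^2)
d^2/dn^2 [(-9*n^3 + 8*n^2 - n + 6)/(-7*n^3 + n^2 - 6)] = 2*(-329*n^6 + 147*n^5 - 4053*n^4 + 2743*n^3 - 414*n^2 + 1746*n - 324)/(343*n^9 - 147*n^8 + 21*n^7 + 881*n^6 - 252*n^5 + 18*n^4 + 756*n^3 - 108*n^2 + 216)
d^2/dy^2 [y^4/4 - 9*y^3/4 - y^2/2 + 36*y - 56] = 3*y^2 - 27*y/2 - 1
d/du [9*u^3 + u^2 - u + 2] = 27*u^2 + 2*u - 1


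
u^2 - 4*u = u*(u - 4)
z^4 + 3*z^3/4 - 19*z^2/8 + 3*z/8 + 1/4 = (z - 1)*(z - 1/2)*(z + 1/4)*(z + 2)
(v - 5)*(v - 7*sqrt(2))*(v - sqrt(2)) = v^3 - 8*sqrt(2)*v^2 - 5*v^2 + 14*v + 40*sqrt(2)*v - 70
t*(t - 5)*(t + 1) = t^3 - 4*t^2 - 5*t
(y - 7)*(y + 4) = y^2 - 3*y - 28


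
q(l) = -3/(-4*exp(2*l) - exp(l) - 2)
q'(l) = -3*(8*exp(2*l) + exp(l))/(-4*exp(2*l) - exp(l) - 2)^2 = (-24*exp(l) - 3)*exp(l)/(4*exp(2*l) + exp(l) + 2)^2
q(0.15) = 0.35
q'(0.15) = -0.49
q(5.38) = 0.00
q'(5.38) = -0.00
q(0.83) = 0.12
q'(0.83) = -0.21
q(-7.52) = 1.50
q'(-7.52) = -0.00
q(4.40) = 0.00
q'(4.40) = -0.00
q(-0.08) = 0.47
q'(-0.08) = -0.58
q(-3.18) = 1.46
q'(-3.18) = -0.04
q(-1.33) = 1.18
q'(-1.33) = -0.38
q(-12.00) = 1.50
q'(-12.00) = 0.00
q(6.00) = 0.00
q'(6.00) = 0.00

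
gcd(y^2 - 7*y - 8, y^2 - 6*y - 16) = y - 8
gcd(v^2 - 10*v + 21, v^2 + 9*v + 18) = 1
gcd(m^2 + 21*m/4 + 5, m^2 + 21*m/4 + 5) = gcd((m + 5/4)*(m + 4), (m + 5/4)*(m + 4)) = m^2 + 21*m/4 + 5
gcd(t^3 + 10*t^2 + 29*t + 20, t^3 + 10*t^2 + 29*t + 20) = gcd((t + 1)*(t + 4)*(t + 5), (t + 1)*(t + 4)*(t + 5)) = t^3 + 10*t^2 + 29*t + 20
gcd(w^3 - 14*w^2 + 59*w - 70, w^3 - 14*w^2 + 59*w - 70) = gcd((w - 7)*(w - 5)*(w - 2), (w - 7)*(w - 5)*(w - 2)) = w^3 - 14*w^2 + 59*w - 70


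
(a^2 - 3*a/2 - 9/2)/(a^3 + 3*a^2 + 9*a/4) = 2*(a - 3)/(a*(2*a + 3))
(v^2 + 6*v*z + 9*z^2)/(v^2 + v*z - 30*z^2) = (v^2 + 6*v*z + 9*z^2)/(v^2 + v*z - 30*z^2)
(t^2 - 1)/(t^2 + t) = (t - 1)/t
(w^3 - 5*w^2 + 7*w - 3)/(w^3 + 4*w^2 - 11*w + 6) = (w - 3)/(w + 6)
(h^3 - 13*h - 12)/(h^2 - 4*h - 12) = (-h^3 + 13*h + 12)/(-h^2 + 4*h + 12)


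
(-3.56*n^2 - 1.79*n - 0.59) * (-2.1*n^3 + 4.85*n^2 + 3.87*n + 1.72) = 7.476*n^5 - 13.507*n^4 - 21.2197*n^3 - 15.912*n^2 - 5.3621*n - 1.0148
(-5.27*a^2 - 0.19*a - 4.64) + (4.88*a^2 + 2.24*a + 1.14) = -0.39*a^2 + 2.05*a - 3.5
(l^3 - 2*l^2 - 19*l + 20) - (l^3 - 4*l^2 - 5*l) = 2*l^2 - 14*l + 20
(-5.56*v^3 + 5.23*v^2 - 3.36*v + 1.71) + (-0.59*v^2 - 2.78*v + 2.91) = -5.56*v^3 + 4.64*v^2 - 6.14*v + 4.62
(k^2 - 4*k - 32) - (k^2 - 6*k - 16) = 2*k - 16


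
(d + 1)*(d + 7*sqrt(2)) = d^2 + d + 7*sqrt(2)*d + 7*sqrt(2)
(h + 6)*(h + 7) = h^2 + 13*h + 42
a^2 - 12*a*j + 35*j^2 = (a - 7*j)*(a - 5*j)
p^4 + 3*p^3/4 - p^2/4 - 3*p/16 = p*(p - 1/2)*(p + 1/2)*(p + 3/4)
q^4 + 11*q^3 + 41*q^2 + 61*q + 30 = (q + 1)*(q + 2)*(q + 3)*(q + 5)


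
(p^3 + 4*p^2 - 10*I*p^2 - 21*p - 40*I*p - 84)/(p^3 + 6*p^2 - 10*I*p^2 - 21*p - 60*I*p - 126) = (p + 4)/(p + 6)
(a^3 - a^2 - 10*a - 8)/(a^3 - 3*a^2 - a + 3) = (a^2 - 2*a - 8)/(a^2 - 4*a + 3)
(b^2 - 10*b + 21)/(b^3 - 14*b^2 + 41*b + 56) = (b - 3)/(b^2 - 7*b - 8)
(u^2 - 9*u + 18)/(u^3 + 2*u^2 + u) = (u^2 - 9*u + 18)/(u*(u^2 + 2*u + 1))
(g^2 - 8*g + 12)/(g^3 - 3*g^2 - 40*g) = (-g^2 + 8*g - 12)/(g*(-g^2 + 3*g + 40))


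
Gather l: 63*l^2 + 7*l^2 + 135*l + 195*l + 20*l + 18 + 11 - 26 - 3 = 70*l^2 + 350*l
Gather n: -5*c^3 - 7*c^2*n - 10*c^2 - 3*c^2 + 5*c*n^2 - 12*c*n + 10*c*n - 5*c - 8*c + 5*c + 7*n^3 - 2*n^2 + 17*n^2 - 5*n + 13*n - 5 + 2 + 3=-5*c^3 - 13*c^2 - 8*c + 7*n^3 + n^2*(5*c + 15) + n*(-7*c^2 - 2*c + 8)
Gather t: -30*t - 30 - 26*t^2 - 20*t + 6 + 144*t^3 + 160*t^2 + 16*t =144*t^3 + 134*t^2 - 34*t - 24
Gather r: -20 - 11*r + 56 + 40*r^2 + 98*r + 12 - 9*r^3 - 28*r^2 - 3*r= -9*r^3 + 12*r^2 + 84*r + 48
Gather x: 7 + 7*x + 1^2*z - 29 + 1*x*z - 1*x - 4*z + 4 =x*(z + 6) - 3*z - 18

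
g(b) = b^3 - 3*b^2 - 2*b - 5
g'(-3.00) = 43.00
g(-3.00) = -53.00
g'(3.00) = 7.00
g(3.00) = -11.00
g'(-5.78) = 132.91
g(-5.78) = -286.77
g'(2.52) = 1.93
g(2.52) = -13.09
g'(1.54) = -4.13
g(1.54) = -11.54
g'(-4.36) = 81.19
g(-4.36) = -136.19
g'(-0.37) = 0.63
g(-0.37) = -4.72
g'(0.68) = -4.69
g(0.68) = -7.43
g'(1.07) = -4.99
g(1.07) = -9.35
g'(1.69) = -3.57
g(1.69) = -12.12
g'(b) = 3*b^2 - 6*b - 2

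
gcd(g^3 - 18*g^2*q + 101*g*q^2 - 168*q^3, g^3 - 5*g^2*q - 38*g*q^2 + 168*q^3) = -g + 7*q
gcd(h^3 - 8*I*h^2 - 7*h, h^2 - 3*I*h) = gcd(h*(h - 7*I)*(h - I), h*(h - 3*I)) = h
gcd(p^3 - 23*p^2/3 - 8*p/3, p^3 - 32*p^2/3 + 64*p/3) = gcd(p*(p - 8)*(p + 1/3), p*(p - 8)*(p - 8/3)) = p^2 - 8*p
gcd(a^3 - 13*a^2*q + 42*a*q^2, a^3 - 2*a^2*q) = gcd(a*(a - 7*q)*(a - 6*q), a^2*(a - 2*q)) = a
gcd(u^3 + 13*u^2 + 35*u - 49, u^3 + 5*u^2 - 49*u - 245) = u + 7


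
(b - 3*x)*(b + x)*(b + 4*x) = b^3 + 2*b^2*x - 11*b*x^2 - 12*x^3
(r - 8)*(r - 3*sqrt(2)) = r^2 - 8*r - 3*sqrt(2)*r + 24*sqrt(2)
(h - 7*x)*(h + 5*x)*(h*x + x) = h^3*x - 2*h^2*x^2 + h^2*x - 35*h*x^3 - 2*h*x^2 - 35*x^3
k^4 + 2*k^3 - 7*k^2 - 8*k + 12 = (k - 2)*(k - 1)*(k + 2)*(k + 3)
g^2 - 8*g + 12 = (g - 6)*(g - 2)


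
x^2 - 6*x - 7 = (x - 7)*(x + 1)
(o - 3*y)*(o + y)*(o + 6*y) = o^3 + 4*o^2*y - 15*o*y^2 - 18*y^3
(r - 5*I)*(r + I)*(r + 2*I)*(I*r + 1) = I*r^4 + 3*r^3 + 11*I*r^2 + 3*r + 10*I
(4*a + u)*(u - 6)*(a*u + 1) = 4*a^2*u^2 - 24*a^2*u + a*u^3 - 6*a*u^2 + 4*a*u - 24*a + u^2 - 6*u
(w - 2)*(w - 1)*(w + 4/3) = w^3 - 5*w^2/3 - 2*w + 8/3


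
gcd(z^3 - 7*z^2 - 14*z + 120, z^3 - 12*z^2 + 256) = z + 4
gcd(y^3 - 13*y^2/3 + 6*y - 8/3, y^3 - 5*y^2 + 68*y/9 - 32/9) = y^2 - 7*y/3 + 4/3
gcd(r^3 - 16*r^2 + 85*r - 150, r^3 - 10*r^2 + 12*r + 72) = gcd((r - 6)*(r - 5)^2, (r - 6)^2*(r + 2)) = r - 6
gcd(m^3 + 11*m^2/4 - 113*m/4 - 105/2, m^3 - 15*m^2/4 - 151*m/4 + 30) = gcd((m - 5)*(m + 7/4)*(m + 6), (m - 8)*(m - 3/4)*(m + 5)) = 1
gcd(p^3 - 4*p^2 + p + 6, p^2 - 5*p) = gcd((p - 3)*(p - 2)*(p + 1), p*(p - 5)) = 1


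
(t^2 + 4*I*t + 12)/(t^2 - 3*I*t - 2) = (t + 6*I)/(t - I)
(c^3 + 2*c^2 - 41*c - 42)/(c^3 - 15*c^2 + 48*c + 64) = (c^2 + c - 42)/(c^2 - 16*c + 64)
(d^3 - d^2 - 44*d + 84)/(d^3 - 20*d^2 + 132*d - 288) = (d^2 + 5*d - 14)/(d^2 - 14*d + 48)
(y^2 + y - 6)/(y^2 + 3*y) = (y - 2)/y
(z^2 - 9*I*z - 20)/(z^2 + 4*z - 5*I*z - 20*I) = (z - 4*I)/(z + 4)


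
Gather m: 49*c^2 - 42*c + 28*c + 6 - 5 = 49*c^2 - 14*c + 1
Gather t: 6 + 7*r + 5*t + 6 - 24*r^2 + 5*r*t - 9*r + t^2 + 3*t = -24*r^2 - 2*r + t^2 + t*(5*r + 8) + 12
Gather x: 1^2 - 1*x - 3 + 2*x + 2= x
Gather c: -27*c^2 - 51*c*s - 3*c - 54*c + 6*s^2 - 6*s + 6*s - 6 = -27*c^2 + c*(-51*s - 57) + 6*s^2 - 6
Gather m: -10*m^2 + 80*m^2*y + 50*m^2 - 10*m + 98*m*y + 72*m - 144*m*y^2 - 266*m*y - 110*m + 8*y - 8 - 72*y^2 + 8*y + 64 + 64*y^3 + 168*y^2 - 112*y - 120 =m^2*(80*y + 40) + m*(-144*y^2 - 168*y - 48) + 64*y^3 + 96*y^2 - 96*y - 64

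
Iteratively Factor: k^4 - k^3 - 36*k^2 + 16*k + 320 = (k - 5)*(k^3 + 4*k^2 - 16*k - 64) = (k - 5)*(k + 4)*(k^2 - 16) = (k - 5)*(k + 4)^2*(k - 4)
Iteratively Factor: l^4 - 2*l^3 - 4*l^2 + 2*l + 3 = (l + 1)*(l^3 - 3*l^2 - l + 3) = (l - 3)*(l + 1)*(l^2 - 1) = (l - 3)*(l - 1)*(l + 1)*(l + 1)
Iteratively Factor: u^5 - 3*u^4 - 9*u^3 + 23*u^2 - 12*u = (u)*(u^4 - 3*u^3 - 9*u^2 + 23*u - 12) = u*(u - 4)*(u^3 + u^2 - 5*u + 3) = u*(u - 4)*(u - 1)*(u^2 + 2*u - 3) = u*(u - 4)*(u - 1)*(u + 3)*(u - 1)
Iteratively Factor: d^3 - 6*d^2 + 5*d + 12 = (d + 1)*(d^2 - 7*d + 12) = (d - 3)*(d + 1)*(d - 4)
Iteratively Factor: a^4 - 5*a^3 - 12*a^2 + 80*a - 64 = (a + 4)*(a^3 - 9*a^2 + 24*a - 16) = (a - 4)*(a + 4)*(a^2 - 5*a + 4) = (a - 4)*(a - 1)*(a + 4)*(a - 4)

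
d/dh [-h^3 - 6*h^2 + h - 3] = -3*h^2 - 12*h + 1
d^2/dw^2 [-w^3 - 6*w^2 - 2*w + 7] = -6*w - 12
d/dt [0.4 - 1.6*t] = -1.60000000000000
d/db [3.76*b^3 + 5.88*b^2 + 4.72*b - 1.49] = 11.28*b^2 + 11.76*b + 4.72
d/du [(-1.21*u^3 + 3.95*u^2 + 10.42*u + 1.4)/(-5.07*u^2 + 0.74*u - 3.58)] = (6.1347*u^4 - 1.7908*u^3 + 68.7478*u^2 - 14.086*u - 38.3396)/(25.7049*u^4 - 7.5036*u^3 + 36.8488*u^2 - 5.2984*u + 12.8164)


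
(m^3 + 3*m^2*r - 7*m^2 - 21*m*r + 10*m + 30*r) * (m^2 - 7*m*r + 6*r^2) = m^5 - 4*m^4*r - 7*m^4 - 15*m^3*r^2 + 28*m^3*r + 10*m^3 + 18*m^2*r^3 + 105*m^2*r^2 - 40*m^2*r - 126*m*r^3 - 150*m*r^2 + 180*r^3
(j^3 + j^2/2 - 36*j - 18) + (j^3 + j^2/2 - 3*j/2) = 2*j^3 + j^2 - 75*j/2 - 18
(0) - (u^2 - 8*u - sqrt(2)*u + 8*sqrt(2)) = -u^2 + sqrt(2)*u + 8*u - 8*sqrt(2)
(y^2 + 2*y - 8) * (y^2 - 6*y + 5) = y^4 - 4*y^3 - 15*y^2 + 58*y - 40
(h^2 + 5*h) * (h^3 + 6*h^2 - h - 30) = h^5 + 11*h^4 + 29*h^3 - 35*h^2 - 150*h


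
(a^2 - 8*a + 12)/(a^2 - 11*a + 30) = (a - 2)/(a - 5)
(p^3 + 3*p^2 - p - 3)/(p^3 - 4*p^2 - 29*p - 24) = (p - 1)/(p - 8)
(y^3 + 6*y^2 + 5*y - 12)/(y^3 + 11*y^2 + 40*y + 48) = (y - 1)/(y + 4)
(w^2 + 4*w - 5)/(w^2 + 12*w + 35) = (w - 1)/(w + 7)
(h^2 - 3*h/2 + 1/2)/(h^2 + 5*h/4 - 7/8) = 4*(h - 1)/(4*h + 7)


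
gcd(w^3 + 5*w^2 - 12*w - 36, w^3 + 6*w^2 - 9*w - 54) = w^2 + 3*w - 18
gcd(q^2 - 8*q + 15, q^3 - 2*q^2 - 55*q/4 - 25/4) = q - 5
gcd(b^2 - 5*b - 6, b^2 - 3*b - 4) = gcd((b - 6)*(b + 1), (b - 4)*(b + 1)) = b + 1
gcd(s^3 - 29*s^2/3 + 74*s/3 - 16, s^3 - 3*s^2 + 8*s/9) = s - 8/3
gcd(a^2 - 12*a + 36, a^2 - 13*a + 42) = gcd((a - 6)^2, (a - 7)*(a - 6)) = a - 6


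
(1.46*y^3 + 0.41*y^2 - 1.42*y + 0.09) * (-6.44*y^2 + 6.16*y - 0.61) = -9.4024*y^5 + 6.3532*y^4 + 10.7798*y^3 - 9.5769*y^2 + 1.4206*y - 0.0549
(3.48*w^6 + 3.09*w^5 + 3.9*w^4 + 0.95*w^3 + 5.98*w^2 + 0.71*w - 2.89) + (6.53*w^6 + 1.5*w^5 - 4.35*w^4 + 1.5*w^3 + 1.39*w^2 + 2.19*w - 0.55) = 10.01*w^6 + 4.59*w^5 - 0.45*w^4 + 2.45*w^3 + 7.37*w^2 + 2.9*w - 3.44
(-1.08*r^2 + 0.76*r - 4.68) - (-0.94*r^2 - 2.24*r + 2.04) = -0.14*r^2 + 3.0*r - 6.72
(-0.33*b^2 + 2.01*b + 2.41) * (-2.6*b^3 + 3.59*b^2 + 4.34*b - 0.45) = 0.858*b^5 - 6.4107*b^4 - 0.482300000000002*b^3 + 17.5238*b^2 + 9.5549*b - 1.0845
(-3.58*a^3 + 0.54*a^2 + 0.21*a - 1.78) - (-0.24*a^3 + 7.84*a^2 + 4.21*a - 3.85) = -3.34*a^3 - 7.3*a^2 - 4.0*a + 2.07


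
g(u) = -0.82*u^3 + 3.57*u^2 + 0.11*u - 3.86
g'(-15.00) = -660.49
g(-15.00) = 3565.24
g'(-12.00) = -439.81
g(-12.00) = 1925.86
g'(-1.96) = -23.33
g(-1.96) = 15.81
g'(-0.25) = -1.83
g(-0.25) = -3.65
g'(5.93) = -44.06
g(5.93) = -48.66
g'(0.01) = 0.18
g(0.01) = -3.86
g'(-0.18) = -1.25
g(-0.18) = -3.76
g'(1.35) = 5.27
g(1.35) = 0.78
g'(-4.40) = -78.93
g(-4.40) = 134.62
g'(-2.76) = -38.34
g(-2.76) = 40.27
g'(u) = -2.46*u^2 + 7.14*u + 0.11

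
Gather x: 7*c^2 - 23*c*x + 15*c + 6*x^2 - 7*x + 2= 7*c^2 + 15*c + 6*x^2 + x*(-23*c - 7) + 2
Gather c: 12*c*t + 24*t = 12*c*t + 24*t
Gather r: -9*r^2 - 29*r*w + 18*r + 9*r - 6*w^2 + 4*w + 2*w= -9*r^2 + r*(27 - 29*w) - 6*w^2 + 6*w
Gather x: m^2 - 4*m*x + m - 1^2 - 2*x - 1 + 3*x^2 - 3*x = m^2 + m + 3*x^2 + x*(-4*m - 5) - 2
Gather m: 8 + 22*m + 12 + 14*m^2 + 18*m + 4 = 14*m^2 + 40*m + 24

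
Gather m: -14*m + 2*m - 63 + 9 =-12*m - 54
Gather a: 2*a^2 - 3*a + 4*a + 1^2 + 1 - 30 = 2*a^2 + a - 28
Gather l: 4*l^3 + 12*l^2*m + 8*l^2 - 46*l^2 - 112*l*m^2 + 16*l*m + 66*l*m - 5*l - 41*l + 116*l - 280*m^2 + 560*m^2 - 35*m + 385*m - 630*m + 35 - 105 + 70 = 4*l^3 + l^2*(12*m - 38) + l*(-112*m^2 + 82*m + 70) + 280*m^2 - 280*m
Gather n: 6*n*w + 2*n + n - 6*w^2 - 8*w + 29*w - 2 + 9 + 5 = n*(6*w + 3) - 6*w^2 + 21*w + 12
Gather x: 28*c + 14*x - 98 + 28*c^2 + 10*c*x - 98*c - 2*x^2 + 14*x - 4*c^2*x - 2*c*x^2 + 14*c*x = 28*c^2 - 70*c + x^2*(-2*c - 2) + x*(-4*c^2 + 24*c + 28) - 98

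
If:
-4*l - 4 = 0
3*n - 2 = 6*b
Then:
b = n/2 - 1/3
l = -1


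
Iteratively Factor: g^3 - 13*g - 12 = (g + 3)*(g^2 - 3*g - 4) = (g + 1)*(g + 3)*(g - 4)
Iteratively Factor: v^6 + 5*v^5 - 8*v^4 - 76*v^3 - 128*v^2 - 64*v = (v + 2)*(v^5 + 3*v^4 - 14*v^3 - 48*v^2 - 32*v) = (v - 4)*(v + 2)*(v^4 + 7*v^3 + 14*v^2 + 8*v) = (v - 4)*(v + 1)*(v + 2)*(v^3 + 6*v^2 + 8*v) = (v - 4)*(v + 1)*(v + 2)^2*(v^2 + 4*v) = v*(v - 4)*(v + 1)*(v + 2)^2*(v + 4)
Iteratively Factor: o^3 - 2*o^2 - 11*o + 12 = (o - 4)*(o^2 + 2*o - 3) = (o - 4)*(o + 3)*(o - 1)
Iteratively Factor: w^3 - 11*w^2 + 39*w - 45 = (w - 5)*(w^2 - 6*w + 9) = (w - 5)*(w - 3)*(w - 3)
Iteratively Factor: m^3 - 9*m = (m - 3)*(m^2 + 3*m) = m*(m - 3)*(m + 3)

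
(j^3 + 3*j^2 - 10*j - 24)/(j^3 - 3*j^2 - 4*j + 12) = (j + 4)/(j - 2)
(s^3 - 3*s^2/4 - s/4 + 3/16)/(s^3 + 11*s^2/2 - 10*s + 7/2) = (s^2 - s/4 - 3/8)/(s^2 + 6*s - 7)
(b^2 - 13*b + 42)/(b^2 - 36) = (b - 7)/(b + 6)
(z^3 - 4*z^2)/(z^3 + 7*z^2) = (z - 4)/(z + 7)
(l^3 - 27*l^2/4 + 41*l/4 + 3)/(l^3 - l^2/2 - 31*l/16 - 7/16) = 4*(l^2 - 7*l + 12)/(4*l^2 - 3*l - 7)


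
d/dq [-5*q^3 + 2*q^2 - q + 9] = -15*q^2 + 4*q - 1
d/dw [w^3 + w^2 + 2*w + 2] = 3*w^2 + 2*w + 2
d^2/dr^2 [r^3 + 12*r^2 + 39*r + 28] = 6*r + 24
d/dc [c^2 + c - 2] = 2*c + 1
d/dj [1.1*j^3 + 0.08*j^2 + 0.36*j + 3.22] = 3.3*j^2 + 0.16*j + 0.36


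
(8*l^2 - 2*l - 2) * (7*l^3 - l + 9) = 56*l^5 - 14*l^4 - 22*l^3 + 74*l^2 - 16*l - 18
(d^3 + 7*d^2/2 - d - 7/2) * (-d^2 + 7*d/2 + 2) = -d^5 + 61*d^3/4 + 7*d^2 - 57*d/4 - 7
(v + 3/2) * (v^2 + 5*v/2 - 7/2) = v^3 + 4*v^2 + v/4 - 21/4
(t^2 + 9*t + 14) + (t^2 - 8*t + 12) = 2*t^2 + t + 26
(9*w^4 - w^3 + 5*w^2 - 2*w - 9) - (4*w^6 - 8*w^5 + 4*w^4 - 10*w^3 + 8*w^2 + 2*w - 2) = -4*w^6 + 8*w^5 + 5*w^4 + 9*w^3 - 3*w^2 - 4*w - 7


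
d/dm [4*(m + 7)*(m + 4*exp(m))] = 16*m*exp(m) + 8*m + 128*exp(m) + 28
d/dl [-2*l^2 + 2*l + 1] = 2 - 4*l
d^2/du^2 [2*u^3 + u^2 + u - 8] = 12*u + 2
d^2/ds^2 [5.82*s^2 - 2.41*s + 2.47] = 11.6400000000000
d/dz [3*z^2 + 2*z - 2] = 6*z + 2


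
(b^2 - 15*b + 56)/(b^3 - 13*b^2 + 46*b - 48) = (b - 7)/(b^2 - 5*b + 6)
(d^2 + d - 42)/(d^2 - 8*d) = (d^2 + d - 42)/(d*(d - 8))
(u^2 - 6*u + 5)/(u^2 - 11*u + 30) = (u - 1)/(u - 6)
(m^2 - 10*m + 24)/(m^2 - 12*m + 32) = (m - 6)/(m - 8)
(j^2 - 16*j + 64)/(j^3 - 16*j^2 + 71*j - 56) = (j - 8)/(j^2 - 8*j + 7)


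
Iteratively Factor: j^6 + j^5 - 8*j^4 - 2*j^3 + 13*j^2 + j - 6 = (j - 2)*(j^5 + 3*j^4 - 2*j^3 - 6*j^2 + j + 3) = (j - 2)*(j + 1)*(j^4 + 2*j^3 - 4*j^2 - 2*j + 3) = (j - 2)*(j - 1)*(j + 1)*(j^3 + 3*j^2 - j - 3) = (j - 2)*(j - 1)^2*(j + 1)*(j^2 + 4*j + 3) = (j - 2)*(j - 1)^2*(j + 1)*(j + 3)*(j + 1)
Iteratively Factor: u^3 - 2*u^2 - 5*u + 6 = (u - 3)*(u^2 + u - 2) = (u - 3)*(u + 2)*(u - 1)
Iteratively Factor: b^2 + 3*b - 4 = (b - 1)*(b + 4)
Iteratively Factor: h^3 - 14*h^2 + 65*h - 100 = (h - 5)*(h^2 - 9*h + 20) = (h - 5)*(h - 4)*(h - 5)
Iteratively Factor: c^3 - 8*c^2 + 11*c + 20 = (c + 1)*(c^2 - 9*c + 20) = (c - 4)*(c + 1)*(c - 5)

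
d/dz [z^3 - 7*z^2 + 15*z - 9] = 3*z^2 - 14*z + 15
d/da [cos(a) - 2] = -sin(a)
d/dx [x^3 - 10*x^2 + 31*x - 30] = 3*x^2 - 20*x + 31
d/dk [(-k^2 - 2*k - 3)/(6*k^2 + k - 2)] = (11*k^2 + 40*k + 7)/(36*k^4 + 12*k^3 - 23*k^2 - 4*k + 4)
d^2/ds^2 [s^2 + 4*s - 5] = 2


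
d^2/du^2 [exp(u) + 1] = exp(u)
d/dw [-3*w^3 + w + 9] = 1 - 9*w^2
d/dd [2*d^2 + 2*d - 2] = 4*d + 2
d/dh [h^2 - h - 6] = 2*h - 1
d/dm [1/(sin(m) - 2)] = -cos(m)/(sin(m) - 2)^2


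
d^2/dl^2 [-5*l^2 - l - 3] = -10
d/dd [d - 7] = 1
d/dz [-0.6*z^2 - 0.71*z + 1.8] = -1.2*z - 0.71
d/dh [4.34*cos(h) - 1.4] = -4.34*sin(h)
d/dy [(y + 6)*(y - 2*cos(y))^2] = (y - 2*cos(y))*(y + (2*y + 12)*(2*sin(y) + 1) - 2*cos(y))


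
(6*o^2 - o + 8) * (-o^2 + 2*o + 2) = -6*o^4 + 13*o^3 + 2*o^2 + 14*o + 16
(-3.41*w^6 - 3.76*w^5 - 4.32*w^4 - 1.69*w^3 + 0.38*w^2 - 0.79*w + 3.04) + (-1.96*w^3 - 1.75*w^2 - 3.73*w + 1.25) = -3.41*w^6 - 3.76*w^5 - 4.32*w^4 - 3.65*w^3 - 1.37*w^2 - 4.52*w + 4.29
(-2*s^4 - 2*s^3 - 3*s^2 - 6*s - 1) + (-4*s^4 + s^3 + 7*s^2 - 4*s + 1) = -6*s^4 - s^3 + 4*s^2 - 10*s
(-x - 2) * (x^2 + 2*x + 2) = -x^3 - 4*x^2 - 6*x - 4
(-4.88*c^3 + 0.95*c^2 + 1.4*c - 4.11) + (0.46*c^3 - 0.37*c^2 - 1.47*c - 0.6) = -4.42*c^3 + 0.58*c^2 - 0.0700000000000001*c - 4.71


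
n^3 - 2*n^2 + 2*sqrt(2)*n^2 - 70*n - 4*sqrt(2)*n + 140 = (n - 2)*(n - 5*sqrt(2))*(n + 7*sqrt(2))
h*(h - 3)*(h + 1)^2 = h^4 - h^3 - 5*h^2 - 3*h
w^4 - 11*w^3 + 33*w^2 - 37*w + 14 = (w - 7)*(w - 2)*(w - 1)^2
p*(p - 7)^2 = p^3 - 14*p^2 + 49*p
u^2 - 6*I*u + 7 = (u - 7*I)*(u + I)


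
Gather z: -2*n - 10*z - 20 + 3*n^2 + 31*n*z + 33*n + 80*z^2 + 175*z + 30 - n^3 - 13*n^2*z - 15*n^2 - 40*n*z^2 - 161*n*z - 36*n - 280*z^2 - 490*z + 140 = -n^3 - 12*n^2 - 5*n + z^2*(-40*n - 200) + z*(-13*n^2 - 130*n - 325) + 150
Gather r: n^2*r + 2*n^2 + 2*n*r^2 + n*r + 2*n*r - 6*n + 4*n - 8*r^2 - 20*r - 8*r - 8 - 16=2*n^2 - 2*n + r^2*(2*n - 8) + r*(n^2 + 3*n - 28) - 24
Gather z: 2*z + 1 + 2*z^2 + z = 2*z^2 + 3*z + 1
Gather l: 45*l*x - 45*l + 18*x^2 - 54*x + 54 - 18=l*(45*x - 45) + 18*x^2 - 54*x + 36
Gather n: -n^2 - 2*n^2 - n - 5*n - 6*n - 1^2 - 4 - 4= -3*n^2 - 12*n - 9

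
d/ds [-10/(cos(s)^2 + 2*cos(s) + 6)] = -20*(cos(s) + 1)*sin(s)/(cos(s)^2 + 2*cos(s) + 6)^2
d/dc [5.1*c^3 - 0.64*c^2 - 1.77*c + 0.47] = 15.3*c^2 - 1.28*c - 1.77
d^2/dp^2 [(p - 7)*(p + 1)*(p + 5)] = 6*p - 2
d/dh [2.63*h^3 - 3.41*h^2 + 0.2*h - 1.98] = 7.89*h^2 - 6.82*h + 0.2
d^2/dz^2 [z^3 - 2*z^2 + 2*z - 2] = 6*z - 4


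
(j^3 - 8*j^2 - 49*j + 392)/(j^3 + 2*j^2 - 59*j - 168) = (j - 7)/(j + 3)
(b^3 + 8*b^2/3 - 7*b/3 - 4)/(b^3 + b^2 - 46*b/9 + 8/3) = 3*(b + 1)/(3*b - 2)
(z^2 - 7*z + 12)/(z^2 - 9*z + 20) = (z - 3)/(z - 5)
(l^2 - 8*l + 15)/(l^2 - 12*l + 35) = (l - 3)/(l - 7)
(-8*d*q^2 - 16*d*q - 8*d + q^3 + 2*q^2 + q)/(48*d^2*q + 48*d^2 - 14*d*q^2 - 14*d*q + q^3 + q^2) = (q + 1)/(-6*d + q)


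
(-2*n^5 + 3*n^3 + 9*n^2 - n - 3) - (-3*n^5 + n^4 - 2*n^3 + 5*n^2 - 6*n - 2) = n^5 - n^4 + 5*n^3 + 4*n^2 + 5*n - 1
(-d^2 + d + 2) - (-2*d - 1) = -d^2 + 3*d + 3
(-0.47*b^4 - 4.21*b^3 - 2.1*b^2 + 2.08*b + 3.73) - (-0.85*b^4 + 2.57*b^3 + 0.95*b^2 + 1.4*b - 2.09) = 0.38*b^4 - 6.78*b^3 - 3.05*b^2 + 0.68*b + 5.82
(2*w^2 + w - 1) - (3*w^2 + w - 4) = 3 - w^2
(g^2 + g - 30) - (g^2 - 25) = g - 5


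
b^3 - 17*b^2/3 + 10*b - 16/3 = (b - 8/3)*(b - 2)*(b - 1)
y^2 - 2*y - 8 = (y - 4)*(y + 2)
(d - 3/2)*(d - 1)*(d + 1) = d^3 - 3*d^2/2 - d + 3/2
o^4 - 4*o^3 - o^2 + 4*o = o*(o - 4)*(o - 1)*(o + 1)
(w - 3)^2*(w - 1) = w^3 - 7*w^2 + 15*w - 9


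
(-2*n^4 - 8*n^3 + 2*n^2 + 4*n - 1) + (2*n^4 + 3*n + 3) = -8*n^3 + 2*n^2 + 7*n + 2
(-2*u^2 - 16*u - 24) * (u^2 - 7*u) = -2*u^4 - 2*u^3 + 88*u^2 + 168*u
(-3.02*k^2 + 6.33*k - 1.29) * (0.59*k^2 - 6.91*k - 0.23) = -1.7818*k^4 + 24.6029*k^3 - 43.8068*k^2 + 7.458*k + 0.2967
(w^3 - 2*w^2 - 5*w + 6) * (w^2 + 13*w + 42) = w^5 + 11*w^4 + 11*w^3 - 143*w^2 - 132*w + 252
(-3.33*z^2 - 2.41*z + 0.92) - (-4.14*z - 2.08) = -3.33*z^2 + 1.73*z + 3.0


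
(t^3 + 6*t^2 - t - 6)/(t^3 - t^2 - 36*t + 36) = (t + 1)/(t - 6)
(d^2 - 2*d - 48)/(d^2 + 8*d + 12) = (d - 8)/(d + 2)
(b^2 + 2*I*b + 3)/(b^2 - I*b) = (b + 3*I)/b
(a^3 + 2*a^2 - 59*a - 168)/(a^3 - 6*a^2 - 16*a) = (a^2 + 10*a + 21)/(a*(a + 2))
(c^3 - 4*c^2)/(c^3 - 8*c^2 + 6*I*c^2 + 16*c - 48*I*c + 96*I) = c^2/(c^2 + c*(-4 + 6*I) - 24*I)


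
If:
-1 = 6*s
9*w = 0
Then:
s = -1/6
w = 0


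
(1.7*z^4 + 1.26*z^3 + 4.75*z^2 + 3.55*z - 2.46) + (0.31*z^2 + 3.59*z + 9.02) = 1.7*z^4 + 1.26*z^3 + 5.06*z^2 + 7.14*z + 6.56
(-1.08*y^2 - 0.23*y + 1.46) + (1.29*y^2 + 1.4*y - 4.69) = 0.21*y^2 + 1.17*y - 3.23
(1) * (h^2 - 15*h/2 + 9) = h^2 - 15*h/2 + 9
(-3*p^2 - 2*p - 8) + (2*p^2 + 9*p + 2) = -p^2 + 7*p - 6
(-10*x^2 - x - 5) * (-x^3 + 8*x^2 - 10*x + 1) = 10*x^5 - 79*x^4 + 97*x^3 - 40*x^2 + 49*x - 5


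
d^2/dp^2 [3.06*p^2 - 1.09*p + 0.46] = 6.12000000000000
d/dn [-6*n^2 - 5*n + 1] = -12*n - 5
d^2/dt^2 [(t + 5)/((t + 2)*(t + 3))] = 2*(t^3 + 15*t^2 + 57*t + 65)/(t^6 + 15*t^5 + 93*t^4 + 305*t^3 + 558*t^2 + 540*t + 216)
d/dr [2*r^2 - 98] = 4*r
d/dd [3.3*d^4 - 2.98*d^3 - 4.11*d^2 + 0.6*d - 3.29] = 13.2*d^3 - 8.94*d^2 - 8.22*d + 0.6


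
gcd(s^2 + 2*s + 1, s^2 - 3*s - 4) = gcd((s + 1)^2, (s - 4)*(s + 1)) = s + 1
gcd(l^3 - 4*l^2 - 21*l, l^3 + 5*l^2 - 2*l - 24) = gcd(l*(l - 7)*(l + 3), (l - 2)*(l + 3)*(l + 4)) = l + 3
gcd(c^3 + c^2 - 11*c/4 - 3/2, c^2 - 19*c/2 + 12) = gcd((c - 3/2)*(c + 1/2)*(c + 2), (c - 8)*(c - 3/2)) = c - 3/2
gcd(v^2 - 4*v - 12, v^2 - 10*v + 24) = v - 6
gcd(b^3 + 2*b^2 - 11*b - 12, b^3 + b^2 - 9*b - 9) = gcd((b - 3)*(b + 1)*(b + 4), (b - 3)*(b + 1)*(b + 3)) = b^2 - 2*b - 3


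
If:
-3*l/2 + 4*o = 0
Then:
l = 8*o/3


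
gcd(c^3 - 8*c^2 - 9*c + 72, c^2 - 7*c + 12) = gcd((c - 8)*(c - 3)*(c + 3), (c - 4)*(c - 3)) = c - 3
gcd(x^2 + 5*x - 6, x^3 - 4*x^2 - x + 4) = x - 1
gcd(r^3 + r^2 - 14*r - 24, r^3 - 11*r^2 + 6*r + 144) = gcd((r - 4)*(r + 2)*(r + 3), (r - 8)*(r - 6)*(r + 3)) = r + 3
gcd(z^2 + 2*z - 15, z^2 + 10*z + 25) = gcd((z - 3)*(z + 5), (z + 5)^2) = z + 5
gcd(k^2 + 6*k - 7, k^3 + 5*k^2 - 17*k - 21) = k + 7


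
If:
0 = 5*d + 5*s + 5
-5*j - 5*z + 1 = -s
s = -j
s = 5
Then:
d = -6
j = -5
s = 5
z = 31/5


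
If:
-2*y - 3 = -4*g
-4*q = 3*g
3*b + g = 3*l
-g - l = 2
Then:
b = -2*y/3 - 3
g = y/2 + 3/4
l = -y/2 - 11/4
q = -3*y/8 - 9/16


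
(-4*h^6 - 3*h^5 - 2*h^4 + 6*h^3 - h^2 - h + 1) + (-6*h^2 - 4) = -4*h^6 - 3*h^5 - 2*h^4 + 6*h^3 - 7*h^2 - h - 3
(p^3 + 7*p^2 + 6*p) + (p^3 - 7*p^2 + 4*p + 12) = 2*p^3 + 10*p + 12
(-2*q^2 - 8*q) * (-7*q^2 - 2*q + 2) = 14*q^4 + 60*q^3 + 12*q^2 - 16*q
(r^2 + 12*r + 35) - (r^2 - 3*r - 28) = 15*r + 63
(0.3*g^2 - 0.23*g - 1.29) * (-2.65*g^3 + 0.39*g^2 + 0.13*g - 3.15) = -0.795*g^5 + 0.7265*g^4 + 3.3678*g^3 - 1.478*g^2 + 0.5568*g + 4.0635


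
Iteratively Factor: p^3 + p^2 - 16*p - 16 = (p + 4)*(p^2 - 3*p - 4) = (p + 1)*(p + 4)*(p - 4)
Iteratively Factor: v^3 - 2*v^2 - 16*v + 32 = (v + 4)*(v^2 - 6*v + 8) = (v - 2)*(v + 4)*(v - 4)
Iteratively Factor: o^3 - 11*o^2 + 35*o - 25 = (o - 5)*(o^2 - 6*o + 5) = (o - 5)^2*(o - 1)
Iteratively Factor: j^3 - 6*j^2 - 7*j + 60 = (j - 5)*(j^2 - j - 12) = (j - 5)*(j - 4)*(j + 3)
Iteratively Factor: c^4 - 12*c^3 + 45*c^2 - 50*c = (c - 5)*(c^3 - 7*c^2 + 10*c) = c*(c - 5)*(c^2 - 7*c + 10) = c*(c - 5)*(c - 2)*(c - 5)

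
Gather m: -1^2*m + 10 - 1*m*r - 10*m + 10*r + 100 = m*(-r - 11) + 10*r + 110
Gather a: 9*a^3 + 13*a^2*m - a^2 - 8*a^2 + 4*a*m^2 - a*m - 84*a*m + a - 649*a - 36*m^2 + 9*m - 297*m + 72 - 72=9*a^3 + a^2*(13*m - 9) + a*(4*m^2 - 85*m - 648) - 36*m^2 - 288*m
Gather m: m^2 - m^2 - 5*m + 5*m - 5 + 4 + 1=0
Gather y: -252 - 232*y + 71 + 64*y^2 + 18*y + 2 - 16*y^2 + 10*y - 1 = 48*y^2 - 204*y - 180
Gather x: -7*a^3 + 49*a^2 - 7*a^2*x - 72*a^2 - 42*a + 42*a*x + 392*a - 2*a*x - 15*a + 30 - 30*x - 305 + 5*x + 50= -7*a^3 - 23*a^2 + 335*a + x*(-7*a^2 + 40*a - 25) - 225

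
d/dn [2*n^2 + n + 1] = 4*n + 1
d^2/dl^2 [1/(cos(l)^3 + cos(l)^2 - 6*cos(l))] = ((-21*cos(l) + 8*cos(2*l) + 9*cos(3*l))*(cos(l)^2 + cos(l) - 6)*cos(l)/4 + 2*(3*cos(l)^2 + 2*cos(l) - 6)^2*sin(l)^2)/((cos(l)^2 + cos(l) - 6)^3*cos(l)^3)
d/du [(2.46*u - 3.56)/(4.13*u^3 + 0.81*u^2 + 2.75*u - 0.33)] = (-20.3196*u^3 + 42.1158*u^2 + 5.7672*u + 8.9782)/(17.0569*u^6 + 6.6906*u^5 + 23.3711*u^4 + 1.7292*u^3 + 7.0279*u^2 - 1.815*u + 0.1089)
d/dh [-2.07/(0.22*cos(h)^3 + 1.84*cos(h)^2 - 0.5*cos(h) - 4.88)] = (-1.3662*cos(h)^2 - 7.6176*cos(h) + 1.035)*sin(h)/(0.22*cos(h)^3 + 1.84*cos(h)^2 - 0.5*cos(h) - 4.88)^2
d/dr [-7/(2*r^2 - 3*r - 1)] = 7*(4*r - 3)/(-2*r^2 + 3*r + 1)^2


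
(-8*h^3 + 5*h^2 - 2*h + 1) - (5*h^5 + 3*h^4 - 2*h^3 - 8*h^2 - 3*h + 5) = -5*h^5 - 3*h^4 - 6*h^3 + 13*h^2 + h - 4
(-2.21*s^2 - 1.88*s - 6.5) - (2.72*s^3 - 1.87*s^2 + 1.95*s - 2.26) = -2.72*s^3 - 0.34*s^2 - 3.83*s - 4.24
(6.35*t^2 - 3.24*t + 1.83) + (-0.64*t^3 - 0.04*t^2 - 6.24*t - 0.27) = -0.64*t^3 + 6.31*t^2 - 9.48*t + 1.56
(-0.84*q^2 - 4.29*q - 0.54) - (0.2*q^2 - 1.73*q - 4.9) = -1.04*q^2 - 2.56*q + 4.36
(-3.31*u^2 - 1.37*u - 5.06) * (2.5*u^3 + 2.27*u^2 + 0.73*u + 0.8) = -8.275*u^5 - 10.9387*u^4 - 18.1762*u^3 - 15.1343*u^2 - 4.7898*u - 4.048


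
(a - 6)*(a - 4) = a^2 - 10*a + 24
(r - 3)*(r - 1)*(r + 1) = r^3 - 3*r^2 - r + 3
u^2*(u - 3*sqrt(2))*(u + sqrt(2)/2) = u^4 - 5*sqrt(2)*u^3/2 - 3*u^2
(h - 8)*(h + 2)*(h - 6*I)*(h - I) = h^4 - 6*h^3 - 7*I*h^3 - 22*h^2 + 42*I*h^2 + 36*h + 112*I*h + 96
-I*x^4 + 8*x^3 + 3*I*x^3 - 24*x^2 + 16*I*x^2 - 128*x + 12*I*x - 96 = (x - 6)*(x + 2)*(x + 8*I)*(-I*x - I)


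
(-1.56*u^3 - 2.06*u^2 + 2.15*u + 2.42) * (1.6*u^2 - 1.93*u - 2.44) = -2.496*u^5 - 0.2852*u^4 + 11.2222*u^3 + 4.7489*u^2 - 9.9166*u - 5.9048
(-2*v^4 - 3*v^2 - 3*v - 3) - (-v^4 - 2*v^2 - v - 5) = -v^4 - v^2 - 2*v + 2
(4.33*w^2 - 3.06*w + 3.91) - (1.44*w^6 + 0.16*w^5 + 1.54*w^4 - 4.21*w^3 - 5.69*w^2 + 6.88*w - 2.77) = -1.44*w^6 - 0.16*w^5 - 1.54*w^4 + 4.21*w^3 + 10.02*w^2 - 9.94*w + 6.68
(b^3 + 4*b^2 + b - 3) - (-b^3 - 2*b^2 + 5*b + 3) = 2*b^3 + 6*b^2 - 4*b - 6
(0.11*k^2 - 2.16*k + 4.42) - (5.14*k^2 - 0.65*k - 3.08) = -5.03*k^2 - 1.51*k + 7.5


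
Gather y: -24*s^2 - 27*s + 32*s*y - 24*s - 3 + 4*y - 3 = -24*s^2 - 51*s + y*(32*s + 4) - 6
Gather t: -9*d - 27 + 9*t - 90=-9*d + 9*t - 117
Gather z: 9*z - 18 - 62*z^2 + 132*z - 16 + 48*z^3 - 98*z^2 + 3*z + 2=48*z^3 - 160*z^2 + 144*z - 32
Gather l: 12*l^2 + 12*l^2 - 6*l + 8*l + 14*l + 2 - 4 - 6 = 24*l^2 + 16*l - 8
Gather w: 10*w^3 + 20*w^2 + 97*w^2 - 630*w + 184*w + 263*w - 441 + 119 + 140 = 10*w^3 + 117*w^2 - 183*w - 182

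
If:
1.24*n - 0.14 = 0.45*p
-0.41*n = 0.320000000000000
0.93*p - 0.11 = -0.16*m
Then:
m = 15.00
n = -0.78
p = -2.46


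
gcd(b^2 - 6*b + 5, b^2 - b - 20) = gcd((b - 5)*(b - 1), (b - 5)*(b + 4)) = b - 5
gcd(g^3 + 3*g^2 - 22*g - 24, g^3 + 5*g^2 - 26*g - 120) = g + 6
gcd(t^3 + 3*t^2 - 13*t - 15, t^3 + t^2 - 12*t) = t - 3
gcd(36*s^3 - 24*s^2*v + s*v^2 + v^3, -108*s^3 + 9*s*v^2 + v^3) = 18*s^2 - 3*s*v - v^2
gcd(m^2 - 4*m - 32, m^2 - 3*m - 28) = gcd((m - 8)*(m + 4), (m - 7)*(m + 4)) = m + 4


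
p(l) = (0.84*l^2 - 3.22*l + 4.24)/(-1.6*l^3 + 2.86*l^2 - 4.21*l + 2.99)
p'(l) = (1.68*l - 3.22)/(-1.6*l^3 + 2.86*l^2 - 4.21*l + 2.99) + (0.84*l^2 - 3.22*l + 4.24)*(4.8*l^2 - 5.72*l + 4.21)/(-1.6*l^3 + 2.86*l^2 - 4.21*l + 2.99)^2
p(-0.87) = 0.78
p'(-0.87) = 0.54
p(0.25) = 1.67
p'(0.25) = 1.12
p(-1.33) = 0.57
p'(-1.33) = 0.36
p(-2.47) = 0.32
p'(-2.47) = 0.14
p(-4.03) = 0.18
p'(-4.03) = 0.05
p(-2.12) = 0.37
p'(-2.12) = 0.18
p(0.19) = 1.60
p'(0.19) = 1.04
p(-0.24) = 1.21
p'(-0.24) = 0.83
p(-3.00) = 0.25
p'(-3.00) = 0.10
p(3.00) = -0.08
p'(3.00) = 0.02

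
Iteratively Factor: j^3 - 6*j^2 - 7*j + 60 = (j - 4)*(j^2 - 2*j - 15) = (j - 5)*(j - 4)*(j + 3)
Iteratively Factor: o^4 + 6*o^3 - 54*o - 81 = (o + 3)*(o^3 + 3*o^2 - 9*o - 27) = (o - 3)*(o + 3)*(o^2 + 6*o + 9) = (o - 3)*(o + 3)^2*(o + 3)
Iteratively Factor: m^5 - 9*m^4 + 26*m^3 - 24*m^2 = (m)*(m^4 - 9*m^3 + 26*m^2 - 24*m) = m*(m - 4)*(m^3 - 5*m^2 + 6*m) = m*(m - 4)*(m - 3)*(m^2 - 2*m) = m*(m - 4)*(m - 3)*(m - 2)*(m)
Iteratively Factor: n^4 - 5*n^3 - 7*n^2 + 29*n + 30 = (n - 3)*(n^3 - 2*n^2 - 13*n - 10) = (n - 3)*(n + 1)*(n^2 - 3*n - 10) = (n - 3)*(n + 1)*(n + 2)*(n - 5)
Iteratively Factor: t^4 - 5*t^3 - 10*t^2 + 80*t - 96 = (t + 4)*(t^3 - 9*t^2 + 26*t - 24) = (t - 2)*(t + 4)*(t^2 - 7*t + 12) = (t - 4)*(t - 2)*(t + 4)*(t - 3)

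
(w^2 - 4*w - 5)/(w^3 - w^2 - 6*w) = (-w^2 + 4*w + 5)/(w*(-w^2 + w + 6))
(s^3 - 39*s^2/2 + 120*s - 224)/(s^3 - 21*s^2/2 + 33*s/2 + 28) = (s - 8)/(s + 1)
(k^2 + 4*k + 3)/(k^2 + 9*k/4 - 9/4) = 4*(k + 1)/(4*k - 3)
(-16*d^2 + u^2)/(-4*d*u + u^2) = (4*d + u)/u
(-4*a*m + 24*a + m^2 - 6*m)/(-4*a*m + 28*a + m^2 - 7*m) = (m - 6)/(m - 7)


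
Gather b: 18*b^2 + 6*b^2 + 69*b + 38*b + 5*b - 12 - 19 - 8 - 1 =24*b^2 + 112*b - 40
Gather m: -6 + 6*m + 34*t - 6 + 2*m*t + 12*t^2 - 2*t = m*(2*t + 6) + 12*t^2 + 32*t - 12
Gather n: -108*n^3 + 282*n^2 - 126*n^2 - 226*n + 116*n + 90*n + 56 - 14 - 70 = -108*n^3 + 156*n^2 - 20*n - 28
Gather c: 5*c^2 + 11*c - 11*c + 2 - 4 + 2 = 5*c^2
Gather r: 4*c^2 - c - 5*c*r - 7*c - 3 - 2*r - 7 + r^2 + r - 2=4*c^2 - 8*c + r^2 + r*(-5*c - 1) - 12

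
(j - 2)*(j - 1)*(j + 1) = j^3 - 2*j^2 - j + 2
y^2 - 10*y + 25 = (y - 5)^2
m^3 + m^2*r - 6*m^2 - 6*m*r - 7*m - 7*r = (m - 7)*(m + 1)*(m + r)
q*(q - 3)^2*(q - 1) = q^4 - 7*q^3 + 15*q^2 - 9*q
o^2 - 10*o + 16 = (o - 8)*(o - 2)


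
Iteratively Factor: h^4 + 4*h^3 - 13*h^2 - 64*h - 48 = (h + 1)*(h^3 + 3*h^2 - 16*h - 48) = (h + 1)*(h + 3)*(h^2 - 16) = (h - 4)*(h + 1)*(h + 3)*(h + 4)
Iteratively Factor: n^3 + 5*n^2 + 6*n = (n + 2)*(n^2 + 3*n) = n*(n + 2)*(n + 3)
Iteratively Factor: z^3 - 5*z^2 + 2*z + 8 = (z - 2)*(z^2 - 3*z - 4) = (z - 4)*(z - 2)*(z + 1)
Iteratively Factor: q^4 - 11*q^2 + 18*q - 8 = (q + 4)*(q^3 - 4*q^2 + 5*q - 2) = (q - 1)*(q + 4)*(q^2 - 3*q + 2) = (q - 2)*(q - 1)*(q + 4)*(q - 1)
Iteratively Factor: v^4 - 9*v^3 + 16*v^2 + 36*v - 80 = (v - 4)*(v^3 - 5*v^2 - 4*v + 20) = (v - 5)*(v - 4)*(v^2 - 4) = (v - 5)*(v - 4)*(v - 2)*(v + 2)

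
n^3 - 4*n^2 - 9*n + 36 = (n - 4)*(n - 3)*(n + 3)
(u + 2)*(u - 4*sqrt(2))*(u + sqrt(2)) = u^3 - 3*sqrt(2)*u^2 + 2*u^2 - 6*sqrt(2)*u - 8*u - 16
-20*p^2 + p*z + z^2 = (-4*p + z)*(5*p + z)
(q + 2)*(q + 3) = q^2 + 5*q + 6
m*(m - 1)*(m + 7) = m^3 + 6*m^2 - 7*m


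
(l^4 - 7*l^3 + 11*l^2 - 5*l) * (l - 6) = l^5 - 13*l^4 + 53*l^3 - 71*l^2 + 30*l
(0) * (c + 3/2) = 0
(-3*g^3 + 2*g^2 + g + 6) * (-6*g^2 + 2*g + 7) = 18*g^5 - 18*g^4 - 23*g^3 - 20*g^2 + 19*g + 42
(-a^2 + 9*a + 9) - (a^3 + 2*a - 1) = -a^3 - a^2 + 7*a + 10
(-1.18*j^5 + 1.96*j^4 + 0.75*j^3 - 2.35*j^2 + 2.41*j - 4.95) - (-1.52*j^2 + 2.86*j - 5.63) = -1.18*j^5 + 1.96*j^4 + 0.75*j^3 - 0.83*j^2 - 0.45*j + 0.68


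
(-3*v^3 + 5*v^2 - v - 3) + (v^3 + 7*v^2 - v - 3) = -2*v^3 + 12*v^2 - 2*v - 6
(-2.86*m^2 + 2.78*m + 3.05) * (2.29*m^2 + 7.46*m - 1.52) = -6.5494*m^4 - 14.9694*m^3 + 32.0705*m^2 + 18.5274*m - 4.636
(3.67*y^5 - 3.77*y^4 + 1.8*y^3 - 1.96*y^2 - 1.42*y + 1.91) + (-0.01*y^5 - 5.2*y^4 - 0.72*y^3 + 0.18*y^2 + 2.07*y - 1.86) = 3.66*y^5 - 8.97*y^4 + 1.08*y^3 - 1.78*y^2 + 0.65*y + 0.0499999999999998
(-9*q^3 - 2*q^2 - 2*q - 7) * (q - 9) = -9*q^4 + 79*q^3 + 16*q^2 + 11*q + 63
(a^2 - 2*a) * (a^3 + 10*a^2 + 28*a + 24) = a^5 + 8*a^4 + 8*a^3 - 32*a^2 - 48*a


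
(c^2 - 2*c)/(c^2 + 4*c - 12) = c/(c + 6)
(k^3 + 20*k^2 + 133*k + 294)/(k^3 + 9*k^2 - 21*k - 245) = (k + 6)/(k - 5)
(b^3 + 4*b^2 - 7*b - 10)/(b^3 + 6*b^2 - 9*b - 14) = (b + 5)/(b + 7)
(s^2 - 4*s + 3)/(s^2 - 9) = (s - 1)/(s + 3)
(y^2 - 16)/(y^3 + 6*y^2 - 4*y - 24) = (y^2 - 16)/(y^3 + 6*y^2 - 4*y - 24)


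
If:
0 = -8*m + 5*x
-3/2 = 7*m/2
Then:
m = -3/7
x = -24/35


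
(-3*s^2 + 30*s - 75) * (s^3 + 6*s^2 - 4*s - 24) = -3*s^5 + 12*s^4 + 117*s^3 - 498*s^2 - 420*s + 1800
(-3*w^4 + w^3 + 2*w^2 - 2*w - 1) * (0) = 0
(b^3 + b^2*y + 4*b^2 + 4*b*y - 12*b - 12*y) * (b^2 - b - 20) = b^5 + b^4*y + 3*b^4 + 3*b^3*y - 36*b^3 - 36*b^2*y - 68*b^2 - 68*b*y + 240*b + 240*y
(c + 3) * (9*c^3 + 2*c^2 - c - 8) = 9*c^4 + 29*c^3 + 5*c^2 - 11*c - 24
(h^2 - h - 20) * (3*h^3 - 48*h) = 3*h^5 - 3*h^4 - 108*h^3 + 48*h^2 + 960*h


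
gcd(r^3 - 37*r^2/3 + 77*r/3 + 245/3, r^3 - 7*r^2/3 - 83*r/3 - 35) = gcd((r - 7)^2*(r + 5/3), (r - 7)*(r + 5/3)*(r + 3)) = r^2 - 16*r/3 - 35/3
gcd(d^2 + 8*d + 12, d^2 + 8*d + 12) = d^2 + 8*d + 12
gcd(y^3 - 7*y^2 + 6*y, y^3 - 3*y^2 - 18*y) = y^2 - 6*y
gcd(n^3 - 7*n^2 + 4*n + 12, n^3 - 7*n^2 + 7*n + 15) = n + 1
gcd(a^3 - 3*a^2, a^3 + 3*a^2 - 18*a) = a^2 - 3*a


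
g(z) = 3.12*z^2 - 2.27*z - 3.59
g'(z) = 6.24*z - 2.27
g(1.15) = -2.07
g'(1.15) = 4.91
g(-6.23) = 131.65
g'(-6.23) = -41.15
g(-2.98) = 30.88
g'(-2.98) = -20.87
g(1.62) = 0.92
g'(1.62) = 7.84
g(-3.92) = 53.25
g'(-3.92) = -26.73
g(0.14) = -3.85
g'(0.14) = -1.40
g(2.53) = 10.64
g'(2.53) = 13.52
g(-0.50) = -1.68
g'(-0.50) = -5.39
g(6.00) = 95.11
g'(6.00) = 35.17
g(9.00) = 228.70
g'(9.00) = 53.89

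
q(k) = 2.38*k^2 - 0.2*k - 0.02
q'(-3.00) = -14.48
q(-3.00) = 22.00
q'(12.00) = 56.92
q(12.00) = 340.30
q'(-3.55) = -17.10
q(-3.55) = 30.68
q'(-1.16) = -5.72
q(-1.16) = 3.41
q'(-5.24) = -25.14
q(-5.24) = 66.38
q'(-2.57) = -12.43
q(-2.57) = 16.21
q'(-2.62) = -12.67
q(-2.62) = 16.84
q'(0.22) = 0.85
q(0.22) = 0.05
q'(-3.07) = -14.81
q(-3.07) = 23.03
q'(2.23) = 10.41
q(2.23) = 11.37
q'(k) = 4.76*k - 0.2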